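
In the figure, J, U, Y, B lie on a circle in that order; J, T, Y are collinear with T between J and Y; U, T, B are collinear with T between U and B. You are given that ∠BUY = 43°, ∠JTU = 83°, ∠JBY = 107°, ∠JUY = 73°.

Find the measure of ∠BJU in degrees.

1. ∠BJY = 43°  [same arc YB]
2. ∠BTY = 83°  [vertical angles at T]
3. ∠BYJ = 30°  [△JYB]
4. ∠BTJ = 97°  [linear pair at T on JY]
5. ∠BUJ = 30°  [same arc JB]
6. ∠JBU = 40°  [△JTB]
7. ∠BJU = 110°  [△JUB]

∠BJU = 110°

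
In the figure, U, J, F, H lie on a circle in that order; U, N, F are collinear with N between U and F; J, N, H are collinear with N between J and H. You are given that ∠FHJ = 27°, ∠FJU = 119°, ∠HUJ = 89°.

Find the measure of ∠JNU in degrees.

∠JNU = 96°

1. ∠FUJ = 27°  [same arc JF]
2. ∠JFU = 34°  [△UJF]
3. ∠JHU = 34°  [same arc UJ]
4. ∠HJU = 57°  [△UJH]
5. ∠JNU = 96°  [△UNJ]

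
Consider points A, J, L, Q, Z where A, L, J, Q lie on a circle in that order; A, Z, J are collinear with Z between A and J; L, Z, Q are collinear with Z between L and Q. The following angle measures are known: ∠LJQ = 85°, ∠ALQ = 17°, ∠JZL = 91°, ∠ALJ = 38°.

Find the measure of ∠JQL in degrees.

∠JQL = 74°

1. ∠AJQ = 17°  [same arc AQ]
2. ∠AZQ = 91°  [vertical angles at Z]
3. ∠JZQ = 89°  [linear pair at Z on AJ]
4. ∠JQL = 74°  [△JZQ]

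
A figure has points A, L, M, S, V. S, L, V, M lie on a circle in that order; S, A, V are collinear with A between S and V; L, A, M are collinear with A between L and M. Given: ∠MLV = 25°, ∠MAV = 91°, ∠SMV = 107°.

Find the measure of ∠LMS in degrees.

1. ∠MSV = 25°  [same arc VM]
2. ∠MAS = 89°  [linear pair at A on SV]
3. ∠LMS = 66°  [△SAM]

∠LMS = 66°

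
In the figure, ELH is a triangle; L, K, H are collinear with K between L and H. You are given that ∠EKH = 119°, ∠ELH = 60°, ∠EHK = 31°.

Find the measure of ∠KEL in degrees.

1. ∠EKL = 61°  [linear pair at K on LH]
2. ∠ELK = 60°  [K on ray LH]
3. ∠KEL = 59°  [△ELK]

∠KEL = 59°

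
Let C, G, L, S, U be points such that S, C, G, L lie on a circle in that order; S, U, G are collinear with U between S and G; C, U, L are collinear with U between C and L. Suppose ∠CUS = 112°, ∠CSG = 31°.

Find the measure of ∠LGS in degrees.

1. ∠GUL = 112°  [vertical angles at U]
2. ∠CLG = 31°  [same arc CG]
3. ∠LGS = 37°  [△GUL]

∠LGS = 37°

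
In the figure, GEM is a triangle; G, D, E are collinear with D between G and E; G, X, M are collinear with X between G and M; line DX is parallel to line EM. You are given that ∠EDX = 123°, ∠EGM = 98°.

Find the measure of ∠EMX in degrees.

∠EMX = 25°

1. ∠GDX = 57°  [linear pair at D on GE]
2. ∠DGX = 98°  [D on GE, X on GM]
3. ∠DXG = 25°  [△GDX]
4. ∠DXM = 155°  [linear pair at X on GM]
5. ∠EMX = 25°  [DX∥EM, co-interior at M–X]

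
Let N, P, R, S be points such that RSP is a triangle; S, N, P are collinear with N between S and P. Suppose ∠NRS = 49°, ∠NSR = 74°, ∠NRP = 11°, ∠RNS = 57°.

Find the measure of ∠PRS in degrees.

1. ∠PSR = 74°  [N on ray SP]
2. ∠PNR = 123°  [linear pair at N on SP]
3. ∠NPR = 46°  [△RNP]
4. ∠RPS = 46°  [N on ray PS]
5. ∠PRS = 60°  [△RSP]

∠PRS = 60°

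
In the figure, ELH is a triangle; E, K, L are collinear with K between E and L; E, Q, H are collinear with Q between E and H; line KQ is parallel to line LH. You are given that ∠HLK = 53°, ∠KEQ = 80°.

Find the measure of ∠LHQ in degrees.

∠LHQ = 47°

1. ∠ELH = 53°  [K on ray LE]
2. ∠HEL = 80°  [K on EL, Q on EH]
3. ∠EHL = 47°  [△ELH]
4. ∠LHQ = 47°  [Q on ray HE]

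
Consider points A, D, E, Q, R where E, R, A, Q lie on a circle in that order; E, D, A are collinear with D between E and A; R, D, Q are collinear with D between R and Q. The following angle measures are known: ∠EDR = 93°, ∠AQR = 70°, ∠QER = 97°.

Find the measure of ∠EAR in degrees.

∠EAR = 66°

1. ∠ADR = 87°  [linear pair at D on EA]
2. ∠QAR = 83°  [cyclic ERAQ, opposite ∠E+∠A]
3. ∠ARQ = 27°  [△RAQ]
4. ∠EAR = 66°  [△RDA]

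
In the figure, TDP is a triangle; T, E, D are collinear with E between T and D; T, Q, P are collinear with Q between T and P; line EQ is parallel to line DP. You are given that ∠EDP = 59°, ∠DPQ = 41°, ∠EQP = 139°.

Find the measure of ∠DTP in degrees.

∠DTP = 80°

1. ∠PDT = 59°  [E on ray DT]
2. ∠DPT = 41°  [Q on ray PT]
3. ∠DTP = 80°  [△TDP]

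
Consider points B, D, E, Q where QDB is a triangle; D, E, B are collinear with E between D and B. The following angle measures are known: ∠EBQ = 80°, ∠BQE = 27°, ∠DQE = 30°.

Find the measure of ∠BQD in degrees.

1. ∠BEQ = 73°  [△QEB]
2. ∠DBQ = 80°  [E on ray BD]
3. ∠DEQ = 107°  [linear pair at E on DB]
4. ∠EDQ = 43°  [△QDE]
5. ∠BDQ = 43°  [E on ray DB]
6. ∠BQD = 57°  [△QDB]

∠BQD = 57°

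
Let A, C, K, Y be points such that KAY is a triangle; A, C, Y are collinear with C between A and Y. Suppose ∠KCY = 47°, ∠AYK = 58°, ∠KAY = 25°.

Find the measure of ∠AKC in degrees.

1. ∠ACK = 133°  [linear pair at C on AY]
2. ∠CAK = 25°  [C on ray AY]
3. ∠AKC = 22°  [△KAC]

∠AKC = 22°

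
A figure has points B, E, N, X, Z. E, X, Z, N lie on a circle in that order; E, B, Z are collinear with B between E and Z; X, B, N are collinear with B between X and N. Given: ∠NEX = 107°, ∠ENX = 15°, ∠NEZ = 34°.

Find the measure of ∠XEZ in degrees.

1. ∠NZX = 73°  [cyclic EXZN, opposite ∠E+∠Z]
2. ∠NXZ = 34°  [same arc ZN]
3. ∠XNZ = 73°  [△XZN]
4. ∠XEZ = 73°  [same arc XZ]

∠XEZ = 73°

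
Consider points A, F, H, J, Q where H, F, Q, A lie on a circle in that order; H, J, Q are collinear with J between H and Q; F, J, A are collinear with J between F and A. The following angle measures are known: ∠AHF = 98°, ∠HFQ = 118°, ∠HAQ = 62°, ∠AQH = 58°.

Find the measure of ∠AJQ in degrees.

∠AJQ = 84°

1. ∠AQF = 82°  [cyclic HFQA, opposite ∠H+∠Q]
2. ∠AHQ = 60°  [△HQA]
3. ∠AFQ = 60°  [same arc QA]
4. ∠FAQ = 38°  [△FQA]
5. ∠AJQ = 84°  [△QJA]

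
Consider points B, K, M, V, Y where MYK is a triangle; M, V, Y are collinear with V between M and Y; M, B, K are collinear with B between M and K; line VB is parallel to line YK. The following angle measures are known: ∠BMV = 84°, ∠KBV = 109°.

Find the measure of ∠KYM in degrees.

1. ∠MBV = 71°  [linear pair at B on MK]
2. ∠BVM = 25°  [△MVB]
3. ∠KYM = 25°  [VB∥YK, corresponding at V]

∠KYM = 25°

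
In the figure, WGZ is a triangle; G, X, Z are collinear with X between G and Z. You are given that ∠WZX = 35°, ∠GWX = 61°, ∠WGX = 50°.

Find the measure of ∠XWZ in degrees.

1. ∠GXW = 69°  [△WGX]
2. ∠WXZ = 111°  [linear pair at X on GZ]
3. ∠XWZ = 34°  [△WXZ]

∠XWZ = 34°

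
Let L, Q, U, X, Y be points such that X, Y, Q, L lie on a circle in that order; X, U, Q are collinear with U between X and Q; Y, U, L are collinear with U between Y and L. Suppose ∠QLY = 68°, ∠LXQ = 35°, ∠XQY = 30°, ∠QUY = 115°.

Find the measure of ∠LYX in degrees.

1. ∠QXY = 68°  [same arc YQ]
2. ∠XUY = 65°  [linear pair at U on XQ]
3. ∠LYX = 47°  [△XUY]

∠LYX = 47°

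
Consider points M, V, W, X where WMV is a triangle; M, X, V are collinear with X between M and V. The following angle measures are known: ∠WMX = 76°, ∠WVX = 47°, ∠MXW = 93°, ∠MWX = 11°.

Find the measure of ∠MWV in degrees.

∠MWV = 57°

1. ∠VMW = 76°  [X on ray MV]
2. ∠MVW = 47°  [X on ray VM]
3. ∠MWV = 57°  [△WMV]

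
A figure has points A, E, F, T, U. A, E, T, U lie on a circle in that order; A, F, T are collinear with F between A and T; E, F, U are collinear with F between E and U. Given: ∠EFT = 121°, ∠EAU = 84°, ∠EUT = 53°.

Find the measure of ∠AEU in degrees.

∠AEU = 68°

1. ∠AFE = 59°  [linear pair at F on AT]
2. ∠EAT = 53°  [same arc ET]
3. ∠AEU = 68°  [△AFE]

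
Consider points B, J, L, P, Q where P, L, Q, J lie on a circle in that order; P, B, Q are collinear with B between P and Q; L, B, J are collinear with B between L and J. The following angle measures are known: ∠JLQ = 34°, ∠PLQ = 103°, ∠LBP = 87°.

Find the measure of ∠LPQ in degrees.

1. ∠JPQ = 34°  [same arc QJ]
2. ∠PJQ = 77°  [cyclic PLQJ, opposite ∠L+∠J]
3. ∠JBQ = 87°  [vertical angles at B]
4. ∠JQP = 69°  [△PQJ]
5. ∠LJQ = 24°  [△QBJ]
6. ∠LPQ = 24°  [same arc LQ]

∠LPQ = 24°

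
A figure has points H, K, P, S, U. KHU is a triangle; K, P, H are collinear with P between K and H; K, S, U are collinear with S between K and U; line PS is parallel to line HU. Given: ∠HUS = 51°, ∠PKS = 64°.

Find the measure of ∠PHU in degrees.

∠PHU = 65°

1. ∠HUK = 51°  [S on ray UK]
2. ∠HKU = 64°  [P on KH, S on KU]
3. ∠KHU = 65°  [△KHU]
4. ∠PHU = 65°  [P on ray HK]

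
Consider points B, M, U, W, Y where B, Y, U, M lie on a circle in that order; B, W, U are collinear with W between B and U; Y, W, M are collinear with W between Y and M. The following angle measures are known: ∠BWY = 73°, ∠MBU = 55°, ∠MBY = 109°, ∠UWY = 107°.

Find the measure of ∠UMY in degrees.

1. ∠MYU = 55°  [same arc UM]
2. ∠MUY = 71°  [cyclic BYUM, opposite ∠B+∠U]
3. ∠UMY = 54°  [△YUM]

∠UMY = 54°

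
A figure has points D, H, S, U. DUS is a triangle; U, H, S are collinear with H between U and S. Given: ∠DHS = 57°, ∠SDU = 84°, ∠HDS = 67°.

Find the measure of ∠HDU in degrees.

∠HDU = 17°

1. ∠DSH = 56°  [△DHS]
2. ∠DHU = 123°  [linear pair at H on US]
3. ∠DSU = 56°  [H on ray SU]
4. ∠DUS = 40°  [△DUS]
5. ∠DUH = 40°  [H on ray US]
6. ∠HDU = 17°  [△DUH]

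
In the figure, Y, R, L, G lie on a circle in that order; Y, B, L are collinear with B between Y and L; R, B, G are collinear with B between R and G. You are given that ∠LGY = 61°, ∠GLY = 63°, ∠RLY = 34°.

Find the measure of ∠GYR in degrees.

1. ∠GRY = 63°  [same arc YG]
2. ∠RGY = 34°  [same arc YR]
3. ∠GYR = 83°  [△YRG]

∠GYR = 83°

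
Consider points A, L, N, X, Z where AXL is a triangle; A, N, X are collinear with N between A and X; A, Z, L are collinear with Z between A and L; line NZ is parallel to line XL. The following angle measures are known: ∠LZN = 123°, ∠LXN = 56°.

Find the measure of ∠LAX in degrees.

1. ∠AZN = 57°  [linear pair at Z on AL]
2. ∠AXL = 56°  [N on ray XA]
3. ∠ALX = 57°  [NZ∥XL, corresponding at Z]
4. ∠LAX = 67°  [△AXL]

∠LAX = 67°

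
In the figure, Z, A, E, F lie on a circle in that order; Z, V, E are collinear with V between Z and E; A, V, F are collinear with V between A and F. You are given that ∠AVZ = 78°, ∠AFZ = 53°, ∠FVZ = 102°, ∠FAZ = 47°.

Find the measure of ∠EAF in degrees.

1. ∠AVE = 102°  [linear pair at V on ZE]
2. ∠AEZ = 53°  [same arc ZA]
3. ∠EAF = 25°  [△AVE]

∠EAF = 25°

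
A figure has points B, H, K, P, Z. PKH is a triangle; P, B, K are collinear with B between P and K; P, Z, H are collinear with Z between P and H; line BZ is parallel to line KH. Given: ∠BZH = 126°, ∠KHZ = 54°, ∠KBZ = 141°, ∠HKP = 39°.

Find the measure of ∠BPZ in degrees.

∠BPZ = 87°

1. ∠BZP = 54°  [linear pair at Z on PH]
2. ∠PBZ = 39°  [linear pair at B on PK]
3. ∠BPZ = 87°  [△PBZ]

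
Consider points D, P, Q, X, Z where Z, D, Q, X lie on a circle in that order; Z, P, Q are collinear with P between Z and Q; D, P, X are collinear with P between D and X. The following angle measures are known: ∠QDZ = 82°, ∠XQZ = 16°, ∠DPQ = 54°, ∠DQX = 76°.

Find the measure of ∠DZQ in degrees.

∠DZQ = 38°

1. ∠XDZ = 16°  [same arc ZX]
2. ∠DPZ = 126°  [linear pair at P on ZQ]
3. ∠DZQ = 38°  [△ZPD]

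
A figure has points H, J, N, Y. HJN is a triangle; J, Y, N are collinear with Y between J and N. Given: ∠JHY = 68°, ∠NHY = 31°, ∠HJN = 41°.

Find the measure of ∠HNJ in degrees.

1. ∠HJY = 41°  [Y on ray JN]
2. ∠HYJ = 71°  [△HJY]
3. ∠HYN = 109°  [linear pair at Y on JN]
4. ∠HNY = 40°  [△HYN]
5. ∠HNJ = 40°  [Y on ray NJ]

∠HNJ = 40°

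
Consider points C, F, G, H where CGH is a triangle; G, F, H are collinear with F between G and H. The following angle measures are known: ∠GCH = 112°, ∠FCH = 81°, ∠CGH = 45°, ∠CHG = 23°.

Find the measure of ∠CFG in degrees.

1. ∠CHF = 23°  [F on ray HG]
2. ∠CFH = 76°  [△CFH]
3. ∠CFG = 104°  [linear pair at F on GH]

∠CFG = 104°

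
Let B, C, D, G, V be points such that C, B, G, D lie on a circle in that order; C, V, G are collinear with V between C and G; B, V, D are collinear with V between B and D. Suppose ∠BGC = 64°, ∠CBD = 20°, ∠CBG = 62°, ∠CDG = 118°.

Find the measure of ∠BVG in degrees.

∠BVG = 74°

1. ∠BCG = 54°  [△CBG]
2. ∠BVC = 106°  [△CVB]
3. ∠BVG = 74°  [linear pair at V on CG]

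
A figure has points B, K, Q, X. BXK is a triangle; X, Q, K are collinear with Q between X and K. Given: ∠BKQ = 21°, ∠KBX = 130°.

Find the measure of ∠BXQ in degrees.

∠BXQ = 29°

1. ∠BKX = 21°  [Q on ray KX]
2. ∠BXK = 29°  [△BXK]
3. ∠BXQ = 29°  [Q on ray XK]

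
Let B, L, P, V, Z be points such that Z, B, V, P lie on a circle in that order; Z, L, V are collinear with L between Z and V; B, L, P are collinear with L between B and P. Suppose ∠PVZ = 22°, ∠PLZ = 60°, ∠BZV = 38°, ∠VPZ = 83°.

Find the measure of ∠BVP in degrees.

1. ∠PZV = 75°  [△ZVP]
2. ∠BPV = 38°  [same arc BV]
3. ∠PBV = 75°  [same arc VP]
4. ∠BVP = 67°  [△BVP]

∠BVP = 67°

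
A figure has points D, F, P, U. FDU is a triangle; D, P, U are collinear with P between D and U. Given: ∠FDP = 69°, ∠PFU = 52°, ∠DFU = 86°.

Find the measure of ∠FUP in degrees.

∠FUP = 25°

1. ∠FDU = 69°  [P on ray DU]
2. ∠DUF = 25°  [△FDU]
3. ∠FUP = 25°  [P on ray UD]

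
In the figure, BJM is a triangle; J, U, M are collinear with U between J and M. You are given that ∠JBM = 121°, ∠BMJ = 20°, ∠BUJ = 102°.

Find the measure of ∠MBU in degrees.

1. ∠BMU = 20°  [U on ray MJ]
2. ∠BUM = 78°  [linear pair at U on JM]
3. ∠MBU = 82°  [△BUM]

∠MBU = 82°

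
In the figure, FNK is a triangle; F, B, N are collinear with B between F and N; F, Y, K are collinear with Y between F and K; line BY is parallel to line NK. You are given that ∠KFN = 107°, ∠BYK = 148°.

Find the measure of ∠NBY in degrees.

∠NBY = 139°

1. ∠BFY = 107°  [B on FN, Y on FK]
2. ∠BYF = 32°  [linear pair at Y on FK]
3. ∠FBY = 41°  [△FBY]
4. ∠NBY = 139°  [linear pair at B on FN]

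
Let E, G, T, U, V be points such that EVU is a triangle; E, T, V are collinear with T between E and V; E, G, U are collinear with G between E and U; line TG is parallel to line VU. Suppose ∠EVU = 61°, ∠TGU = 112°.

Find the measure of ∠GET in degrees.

1. ∠ETG = 61°  [TG∥VU, corresponding at T]
2. ∠EGT = 68°  [linear pair at G on EU]
3. ∠GET = 51°  [△ETG]

∠GET = 51°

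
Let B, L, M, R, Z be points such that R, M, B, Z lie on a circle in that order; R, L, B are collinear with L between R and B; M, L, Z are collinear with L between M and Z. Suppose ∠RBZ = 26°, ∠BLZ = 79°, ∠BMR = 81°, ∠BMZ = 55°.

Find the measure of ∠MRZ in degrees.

∠MRZ = 130°

1. ∠BZM = 75°  [△BLZ]
2. ∠MBZ = 50°  [△MBZ]
3. ∠MRZ = 130°  [cyclic RMBZ, opposite ∠R+∠B]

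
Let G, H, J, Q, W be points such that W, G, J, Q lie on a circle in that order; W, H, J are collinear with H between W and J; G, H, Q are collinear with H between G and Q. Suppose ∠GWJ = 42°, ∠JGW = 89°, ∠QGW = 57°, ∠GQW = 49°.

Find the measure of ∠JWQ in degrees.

1. ∠JQW = 91°  [cyclic WGJQ, opposite ∠G+∠Q]
2. ∠QJW = 57°  [same arc WQ]
3. ∠JWQ = 32°  [△WJQ]

∠JWQ = 32°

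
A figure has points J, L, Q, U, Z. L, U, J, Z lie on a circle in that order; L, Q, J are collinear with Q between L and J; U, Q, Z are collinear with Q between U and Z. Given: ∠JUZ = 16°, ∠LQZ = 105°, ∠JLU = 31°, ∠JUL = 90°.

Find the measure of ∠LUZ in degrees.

∠LUZ = 74°

1. ∠JLZ = 16°  [same arc JZ]
2. ∠JZL = 90°  [cyclic LUJZ, opposite ∠U+∠Z]
3. ∠LJZ = 74°  [△LJZ]
4. ∠LUZ = 74°  [same arc LZ]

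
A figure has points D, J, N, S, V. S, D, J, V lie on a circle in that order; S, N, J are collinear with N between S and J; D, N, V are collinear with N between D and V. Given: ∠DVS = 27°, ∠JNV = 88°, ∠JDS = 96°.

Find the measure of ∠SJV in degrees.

1. ∠SNV = 92°  [linear pair at N on SJ]
2. ∠JVS = 84°  [cyclic SDJV, opposite ∠D+∠V]
3. ∠JSV = 61°  [△SNV]
4. ∠SJV = 35°  [△SJV]

∠SJV = 35°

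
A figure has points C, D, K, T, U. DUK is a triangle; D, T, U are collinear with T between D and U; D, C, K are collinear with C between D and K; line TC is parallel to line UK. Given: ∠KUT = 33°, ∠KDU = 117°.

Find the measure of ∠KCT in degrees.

1. ∠DUK = 33°  [T on ray UD]
2. ∠DKU = 30°  [△DUK]
3. ∠DCT = 30°  [TC∥UK, corresponding at C]
4. ∠KCT = 150°  [linear pair at C on DK]

∠KCT = 150°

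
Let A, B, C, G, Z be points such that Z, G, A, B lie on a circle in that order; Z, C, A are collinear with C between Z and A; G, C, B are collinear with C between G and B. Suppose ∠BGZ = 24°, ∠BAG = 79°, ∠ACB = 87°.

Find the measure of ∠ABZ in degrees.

∠ABZ = 124°

1. ∠BAZ = 24°  [same arc ZB]
2. ∠BZG = 101°  [cyclic ZGAB, opposite ∠Z+∠A]
3. ∠BCZ = 93°  [linear pair at C on ZA]
4. ∠GBZ = 55°  [△ZGB]
5. ∠AZB = 32°  [△ZCB]
6. ∠ABZ = 124°  [△ZAB]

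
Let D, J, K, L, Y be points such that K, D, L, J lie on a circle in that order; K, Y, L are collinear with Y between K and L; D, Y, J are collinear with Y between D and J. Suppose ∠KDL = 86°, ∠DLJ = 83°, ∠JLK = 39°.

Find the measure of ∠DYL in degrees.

∠DYL = 89°

1. ∠KJL = 94°  [cyclic KDLJ, opposite ∠D+∠J]
2. ∠DKJ = 97°  [cyclic KDLJ, opposite ∠K+∠L]
3. ∠JDK = 39°  [same arc KJ]
4. ∠JKL = 47°  [△KLJ]
5. ∠DJK = 44°  [△KDJ]
6. ∠JDL = 47°  [same arc LJ]
7. ∠DLK = 44°  [same arc KD]
8. ∠DYL = 89°  [△DYL]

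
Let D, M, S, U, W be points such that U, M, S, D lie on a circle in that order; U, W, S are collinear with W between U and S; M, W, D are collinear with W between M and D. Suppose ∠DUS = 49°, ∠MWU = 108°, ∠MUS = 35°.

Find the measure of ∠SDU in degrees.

∠SDU = 94°

1. ∠DWS = 108°  [vertical angles at W]
2. ∠MDS = 35°  [same arc MS]
3. ∠DSU = 37°  [△SWD]
4. ∠SDU = 94°  [△USD]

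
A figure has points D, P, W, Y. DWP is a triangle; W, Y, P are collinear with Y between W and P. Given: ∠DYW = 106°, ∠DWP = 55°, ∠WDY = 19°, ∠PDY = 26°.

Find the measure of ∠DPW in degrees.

1. ∠DYP = 74°  [linear pair at Y on WP]
2. ∠DPY = 80°  [△DYP]
3. ∠DPW = 80°  [Y on ray PW]

∠DPW = 80°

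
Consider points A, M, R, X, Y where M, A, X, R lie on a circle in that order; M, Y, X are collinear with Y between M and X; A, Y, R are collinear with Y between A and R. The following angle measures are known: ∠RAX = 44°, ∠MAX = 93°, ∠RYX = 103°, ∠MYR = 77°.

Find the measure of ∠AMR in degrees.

1. ∠RMX = 44°  [same arc XR]
2. ∠MRX = 87°  [cyclic MAXR, opposite ∠A+∠R]
3. ∠ARM = 59°  [△MYR]
4. ∠MXR = 49°  [△MXR]
5. ∠MAR = 49°  [same arc MR]
6. ∠AMR = 72°  [△MAR]

∠AMR = 72°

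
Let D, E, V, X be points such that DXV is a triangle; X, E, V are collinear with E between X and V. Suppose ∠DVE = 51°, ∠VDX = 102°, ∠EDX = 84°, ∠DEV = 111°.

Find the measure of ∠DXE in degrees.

∠DXE = 27°

1. ∠DVX = 51°  [E on ray VX]
2. ∠DXV = 27°  [△DXV]
3. ∠DXE = 27°  [E on ray XV]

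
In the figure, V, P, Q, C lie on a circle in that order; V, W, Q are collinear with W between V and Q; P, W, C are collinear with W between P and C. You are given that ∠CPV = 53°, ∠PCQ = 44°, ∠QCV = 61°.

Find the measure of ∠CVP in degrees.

1. ∠CQV = 53°  [same arc VC]
2. ∠CWQ = 83°  [△QWC]
3. ∠CVQ = 66°  [△VQC]
4. ∠CWV = 97°  [linear pair at W on VQ]
5. ∠PCV = 17°  [△VWC]
6. ∠CVP = 110°  [△VPC]

∠CVP = 110°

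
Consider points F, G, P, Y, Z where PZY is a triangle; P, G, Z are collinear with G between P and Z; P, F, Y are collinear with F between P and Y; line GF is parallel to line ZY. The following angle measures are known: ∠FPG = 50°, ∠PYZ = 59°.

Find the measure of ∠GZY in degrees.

∠GZY = 71°

1. ∠YPZ = 50°  [G on PZ, F on PY]
2. ∠PZY = 71°  [△PZY]
3. ∠GZY = 71°  [G on ray ZP]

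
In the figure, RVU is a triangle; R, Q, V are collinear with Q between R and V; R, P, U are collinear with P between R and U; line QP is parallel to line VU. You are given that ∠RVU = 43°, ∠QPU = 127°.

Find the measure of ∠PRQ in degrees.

1. ∠PQR = 43°  [QP∥VU, corresponding at Q]
2. ∠QPR = 53°  [linear pair at P on RU]
3. ∠PRQ = 84°  [△RQP]

∠PRQ = 84°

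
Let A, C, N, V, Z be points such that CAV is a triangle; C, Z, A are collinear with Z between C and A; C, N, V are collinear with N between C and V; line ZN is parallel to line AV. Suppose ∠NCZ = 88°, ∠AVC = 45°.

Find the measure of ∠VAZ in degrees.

∠VAZ = 47°

1. ∠ACV = 88°  [Z on CA, N on CV]
2. ∠CAV = 47°  [△CAV]
3. ∠VAZ = 47°  [Z on ray AC]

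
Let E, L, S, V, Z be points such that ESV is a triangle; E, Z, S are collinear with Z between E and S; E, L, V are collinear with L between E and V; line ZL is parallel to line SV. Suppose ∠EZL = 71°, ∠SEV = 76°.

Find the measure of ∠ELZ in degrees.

∠ELZ = 33°

1. ∠ESV = 71°  [ZL∥SV, corresponding at Z]
2. ∠EVS = 33°  [△ESV]
3. ∠ELZ = 33°  [ZL∥SV, corresponding at L]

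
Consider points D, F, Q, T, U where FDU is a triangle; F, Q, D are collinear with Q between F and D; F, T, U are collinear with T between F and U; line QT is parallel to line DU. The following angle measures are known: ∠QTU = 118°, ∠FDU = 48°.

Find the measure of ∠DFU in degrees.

∠DFU = 70°

1. ∠FTQ = 62°  [linear pair at T on FU]
2. ∠FQT = 48°  [QT∥DU, corresponding at Q]
3. ∠QFT = 70°  [△FQT]
4. ∠DFU = 70°  [Q on FD, T on FU]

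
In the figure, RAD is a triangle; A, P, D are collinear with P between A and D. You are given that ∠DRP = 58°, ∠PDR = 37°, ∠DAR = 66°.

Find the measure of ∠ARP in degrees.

∠ARP = 19°

1. ∠DPR = 85°  [△RPD]
2. ∠PAR = 66°  [P on ray AD]
3. ∠APR = 95°  [linear pair at P on AD]
4. ∠ARP = 19°  [△RAP]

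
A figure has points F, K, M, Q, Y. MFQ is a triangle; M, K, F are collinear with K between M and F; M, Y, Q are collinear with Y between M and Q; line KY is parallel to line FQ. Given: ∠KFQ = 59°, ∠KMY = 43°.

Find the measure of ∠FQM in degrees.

1. ∠MFQ = 59°  [K on ray FM]
2. ∠FMQ = 43°  [K on MF, Y on MQ]
3. ∠FQM = 78°  [△MFQ]

∠FQM = 78°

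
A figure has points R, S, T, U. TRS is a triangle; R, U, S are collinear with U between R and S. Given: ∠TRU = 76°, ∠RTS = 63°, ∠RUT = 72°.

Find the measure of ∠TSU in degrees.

∠TSU = 41°

1. ∠SRT = 76°  [U on ray RS]
2. ∠RST = 41°  [△TRS]
3. ∠TSU = 41°  [U on ray SR]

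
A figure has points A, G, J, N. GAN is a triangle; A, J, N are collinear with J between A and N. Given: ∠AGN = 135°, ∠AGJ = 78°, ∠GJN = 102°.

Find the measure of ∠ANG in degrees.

1. ∠AJG = 78°  [linear pair at J on AN]
2. ∠GAJ = 24°  [△GAJ]
3. ∠GAN = 24°  [J on ray AN]
4. ∠ANG = 21°  [△GAN]

∠ANG = 21°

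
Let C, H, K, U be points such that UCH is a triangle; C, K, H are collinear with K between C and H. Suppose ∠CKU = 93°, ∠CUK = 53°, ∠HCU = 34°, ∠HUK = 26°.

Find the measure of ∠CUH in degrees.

∠CUH = 79°

1. ∠HKU = 87°  [linear pair at K on CH]
2. ∠KHU = 67°  [△UKH]
3. ∠CHU = 67°  [K on ray HC]
4. ∠CUH = 79°  [△UCH]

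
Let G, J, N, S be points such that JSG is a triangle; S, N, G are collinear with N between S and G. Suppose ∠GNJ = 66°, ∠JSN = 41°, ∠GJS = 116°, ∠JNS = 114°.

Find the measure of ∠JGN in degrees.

1. ∠GSJ = 41°  [N on ray SG]
2. ∠JGS = 23°  [△JSG]
3. ∠JGN = 23°  [N on ray GS]

∠JGN = 23°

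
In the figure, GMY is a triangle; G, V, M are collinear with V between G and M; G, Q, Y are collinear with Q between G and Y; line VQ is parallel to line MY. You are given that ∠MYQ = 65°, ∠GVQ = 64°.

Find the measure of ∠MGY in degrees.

1. ∠GYM = 65°  [Q on ray YG]
2. ∠GMY = 64°  [VQ∥MY, corresponding at V]
3. ∠MGY = 51°  [△GMY]

∠MGY = 51°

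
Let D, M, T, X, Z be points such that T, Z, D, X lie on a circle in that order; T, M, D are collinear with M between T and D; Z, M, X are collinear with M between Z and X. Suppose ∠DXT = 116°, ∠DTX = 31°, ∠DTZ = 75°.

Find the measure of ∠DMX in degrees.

∠DMX = 72°

1. ∠TDX = 33°  [△TDX]
2. ∠DXZ = 75°  [same arc ZD]
3. ∠DMX = 72°  [△DMX]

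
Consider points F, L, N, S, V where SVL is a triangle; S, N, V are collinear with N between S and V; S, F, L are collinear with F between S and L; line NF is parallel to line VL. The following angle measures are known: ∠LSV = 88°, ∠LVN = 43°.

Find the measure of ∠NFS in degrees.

1. ∠LVS = 43°  [N on ray VS]
2. ∠SLV = 49°  [△SVL]
3. ∠NFS = 49°  [NF∥VL, corresponding at F]

∠NFS = 49°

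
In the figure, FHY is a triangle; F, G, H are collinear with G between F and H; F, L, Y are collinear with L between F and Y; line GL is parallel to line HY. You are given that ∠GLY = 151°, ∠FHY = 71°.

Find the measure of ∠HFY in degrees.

1. ∠FLG = 29°  [linear pair at L on FY]
2. ∠FGL = 71°  [GL∥HY, corresponding at G]
3. ∠GFL = 80°  [△FGL]
4. ∠HFY = 80°  [G on FH, L on FY]

∠HFY = 80°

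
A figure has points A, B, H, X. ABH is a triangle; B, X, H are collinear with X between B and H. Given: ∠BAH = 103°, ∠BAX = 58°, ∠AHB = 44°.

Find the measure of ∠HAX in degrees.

∠HAX = 45°

1. ∠ABH = 33°  [△ABH]
2. ∠AHX = 44°  [X on ray HB]
3. ∠ABX = 33°  [X on ray BH]
4. ∠AXB = 89°  [△ABX]
5. ∠AXH = 91°  [linear pair at X on BH]
6. ∠HAX = 45°  [△AXH]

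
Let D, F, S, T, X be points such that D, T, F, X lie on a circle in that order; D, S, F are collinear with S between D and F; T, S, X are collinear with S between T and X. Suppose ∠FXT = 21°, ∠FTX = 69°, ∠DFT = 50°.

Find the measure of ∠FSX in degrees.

1. ∠FDX = 69°  [same arc FX]
2. ∠DXT = 50°  [same arc DT]
3. ∠DSX = 61°  [△DSX]
4. ∠FSX = 119°  [linear pair at S on DF]

∠FSX = 119°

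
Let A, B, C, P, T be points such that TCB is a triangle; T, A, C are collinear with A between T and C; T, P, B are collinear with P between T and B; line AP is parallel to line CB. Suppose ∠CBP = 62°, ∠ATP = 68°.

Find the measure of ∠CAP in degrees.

∠CAP = 130°

1. ∠CBT = 62°  [P on ray BT]
2. ∠BTC = 68°  [A on TC, P on TB]
3. ∠BCT = 50°  [△TCB]
4. ∠PAT = 50°  [AP∥CB, corresponding at A]
5. ∠CAP = 130°  [linear pair at A on TC]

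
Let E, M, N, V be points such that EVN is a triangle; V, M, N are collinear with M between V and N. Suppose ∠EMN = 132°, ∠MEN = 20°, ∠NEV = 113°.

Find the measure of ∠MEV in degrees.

∠MEV = 93°

1. ∠ENM = 28°  [△EMN]
2. ∠EMV = 48°  [linear pair at M on VN]
3. ∠ENV = 28°  [M on ray NV]
4. ∠EVN = 39°  [△EVN]
5. ∠EVM = 39°  [M on ray VN]
6. ∠MEV = 93°  [△EVM]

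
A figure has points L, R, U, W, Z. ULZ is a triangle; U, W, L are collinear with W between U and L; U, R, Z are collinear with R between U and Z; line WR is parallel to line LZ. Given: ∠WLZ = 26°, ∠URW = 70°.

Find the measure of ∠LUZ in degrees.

1. ∠ULZ = 26°  [W on ray LU]
2. ∠LZU = 70°  [WR∥LZ, corresponding at R]
3. ∠LUZ = 84°  [△ULZ]

∠LUZ = 84°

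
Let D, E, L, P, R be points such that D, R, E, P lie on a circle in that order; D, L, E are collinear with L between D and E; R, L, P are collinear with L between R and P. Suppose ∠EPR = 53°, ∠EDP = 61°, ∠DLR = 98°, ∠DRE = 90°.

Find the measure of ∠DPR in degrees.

1. ∠EDR = 53°  [same arc RE]
2. ∠DER = 37°  [△DRE]
3. ∠DPR = 37°  [same arc DR]

∠DPR = 37°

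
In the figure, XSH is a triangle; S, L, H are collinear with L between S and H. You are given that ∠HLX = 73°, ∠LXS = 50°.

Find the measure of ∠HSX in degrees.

1. ∠SLX = 107°  [linear pair at L on SH]
2. ∠LSX = 23°  [△XSL]
3. ∠HSX = 23°  [L on ray SH]

∠HSX = 23°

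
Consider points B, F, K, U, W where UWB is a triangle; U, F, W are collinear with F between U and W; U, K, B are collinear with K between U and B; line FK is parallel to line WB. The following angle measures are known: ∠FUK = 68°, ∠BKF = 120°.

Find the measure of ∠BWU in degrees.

1. ∠FKU = 60°  [linear pair at K on UB]
2. ∠KFU = 52°  [△UFK]
3. ∠BWU = 52°  [FK∥WB, corresponding at F]

∠BWU = 52°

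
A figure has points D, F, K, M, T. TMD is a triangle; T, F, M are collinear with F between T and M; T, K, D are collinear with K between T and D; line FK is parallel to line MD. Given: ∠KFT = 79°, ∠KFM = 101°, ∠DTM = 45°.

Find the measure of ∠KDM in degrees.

1. ∠DMT = 79°  [FK∥MD, corresponding at F]
2. ∠MDT = 56°  [△TMD]
3. ∠KDM = 56°  [K on ray DT]

∠KDM = 56°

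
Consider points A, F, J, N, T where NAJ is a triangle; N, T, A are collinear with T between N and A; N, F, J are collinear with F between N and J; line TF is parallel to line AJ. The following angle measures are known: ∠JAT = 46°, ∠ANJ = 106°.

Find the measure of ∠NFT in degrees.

1. ∠JAN = 46°  [T on ray AN]
2. ∠AJN = 28°  [△NAJ]
3. ∠NFT = 28°  [TF∥AJ, corresponding at F]

∠NFT = 28°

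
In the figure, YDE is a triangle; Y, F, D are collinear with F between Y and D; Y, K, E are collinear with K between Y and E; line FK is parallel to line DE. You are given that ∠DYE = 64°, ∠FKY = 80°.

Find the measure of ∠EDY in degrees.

1. ∠FYK = 64°  [F on YD, K on YE]
2. ∠KFY = 36°  [△YFK]
3. ∠EDY = 36°  [FK∥DE, corresponding at F]

∠EDY = 36°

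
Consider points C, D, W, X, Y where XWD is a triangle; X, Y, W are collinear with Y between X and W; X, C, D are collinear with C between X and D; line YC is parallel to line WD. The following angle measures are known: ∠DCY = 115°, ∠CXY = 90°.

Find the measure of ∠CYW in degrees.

1. ∠XCY = 65°  [linear pair at C on XD]
2. ∠CYX = 25°  [△XYC]
3. ∠CYW = 155°  [linear pair at Y on XW]

∠CYW = 155°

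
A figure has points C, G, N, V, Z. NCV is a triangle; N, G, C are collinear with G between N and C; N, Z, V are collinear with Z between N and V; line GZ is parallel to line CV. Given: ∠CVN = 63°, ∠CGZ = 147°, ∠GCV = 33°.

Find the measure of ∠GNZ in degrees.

∠GNZ = 84°

1. ∠GZN = 63°  [GZ∥CV, corresponding at Z]
2. ∠NGZ = 33°  [linear pair at G on NC]
3. ∠GNZ = 84°  [△NGZ]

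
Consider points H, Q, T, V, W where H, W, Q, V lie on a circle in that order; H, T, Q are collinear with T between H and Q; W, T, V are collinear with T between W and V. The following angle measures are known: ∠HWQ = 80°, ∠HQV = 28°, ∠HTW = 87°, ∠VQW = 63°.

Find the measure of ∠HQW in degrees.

1. ∠HVQ = 100°  [cyclic HWQV, opposite ∠W+∠V]
2. ∠QHV = 52°  [△HQV]
3. ∠QTW = 93°  [linear pair at T on HQ]
4. ∠QWV = 52°  [same arc QV]
5. ∠HQW = 35°  [△WTQ]

∠HQW = 35°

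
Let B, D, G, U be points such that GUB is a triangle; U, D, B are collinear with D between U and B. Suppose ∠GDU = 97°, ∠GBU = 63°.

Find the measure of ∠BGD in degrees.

∠BGD = 34°

1. ∠BDG = 83°  [linear pair at D on UB]
2. ∠DBG = 63°  [D on ray BU]
3. ∠BGD = 34°  [△GDB]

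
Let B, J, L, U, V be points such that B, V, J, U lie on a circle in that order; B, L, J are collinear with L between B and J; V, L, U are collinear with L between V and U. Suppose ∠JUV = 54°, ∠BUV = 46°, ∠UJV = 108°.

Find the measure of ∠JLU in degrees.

∠JLU = 64°

1. ∠JBV = 54°  [same arc VJ]
2. ∠JVU = 18°  [△VJU]
3. ∠BJV = 46°  [same arc BV]
4. ∠BVJ = 80°  [△BVJ]
5. ∠JBU = 18°  [same arc JU]
6. ∠BUJ = 100°  [cyclic BVJU, opposite ∠V+∠U]
7. ∠BJU = 62°  [△BJU]
8. ∠JLU = 64°  [△JLU]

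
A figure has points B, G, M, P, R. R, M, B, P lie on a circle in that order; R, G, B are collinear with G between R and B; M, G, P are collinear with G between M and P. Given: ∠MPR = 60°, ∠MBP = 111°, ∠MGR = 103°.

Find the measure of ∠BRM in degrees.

∠BRM = 26°

1. ∠MRP = 69°  [cyclic RMBP, opposite ∠R+∠B]
2. ∠PMR = 51°  [△RMP]
3. ∠BRM = 26°  [△RGM]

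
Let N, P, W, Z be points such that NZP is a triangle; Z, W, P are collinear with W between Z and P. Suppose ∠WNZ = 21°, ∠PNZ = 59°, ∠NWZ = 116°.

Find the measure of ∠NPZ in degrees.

1. ∠NZW = 43°  [△NZW]
2. ∠NZP = 43°  [W on ray ZP]
3. ∠NPZ = 78°  [△NZP]

∠NPZ = 78°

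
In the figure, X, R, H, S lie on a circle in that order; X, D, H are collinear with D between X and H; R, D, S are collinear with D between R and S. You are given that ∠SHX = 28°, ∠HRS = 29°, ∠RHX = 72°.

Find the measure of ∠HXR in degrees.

∠HXR = 51°

1. ∠SRX = 28°  [same arc XS]
2. ∠HDR = 79°  [△RDH]
3. ∠RDX = 101°  [linear pair at D on XH]
4. ∠HXR = 51°  [△XDR]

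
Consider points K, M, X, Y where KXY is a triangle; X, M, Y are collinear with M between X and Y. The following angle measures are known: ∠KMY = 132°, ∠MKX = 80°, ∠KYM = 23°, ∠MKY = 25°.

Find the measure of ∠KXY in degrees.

1. ∠KMX = 48°  [linear pair at M on XY]
2. ∠KXM = 52°  [△KXM]
3. ∠KXY = 52°  [M on ray XY]

∠KXY = 52°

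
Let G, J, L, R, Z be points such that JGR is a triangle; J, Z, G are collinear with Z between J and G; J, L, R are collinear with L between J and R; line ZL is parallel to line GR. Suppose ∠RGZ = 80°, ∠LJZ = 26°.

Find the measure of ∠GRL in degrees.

∠GRL = 74°

1. ∠JGR = 80°  [Z on ray GJ]
2. ∠GJR = 26°  [Z on JG, L on JR]
3. ∠GRJ = 74°  [△JGR]
4. ∠GRL = 74°  [L on ray RJ]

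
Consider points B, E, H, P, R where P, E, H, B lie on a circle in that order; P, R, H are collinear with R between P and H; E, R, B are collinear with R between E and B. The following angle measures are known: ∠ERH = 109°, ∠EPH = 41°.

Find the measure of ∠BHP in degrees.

1. ∠BRP = 109°  [vertical angles at R]
2. ∠EBH = 41°  [same arc EH]
3. ∠BRH = 71°  [linear pair at R on PH]
4. ∠BHP = 68°  [△HRB]

∠BHP = 68°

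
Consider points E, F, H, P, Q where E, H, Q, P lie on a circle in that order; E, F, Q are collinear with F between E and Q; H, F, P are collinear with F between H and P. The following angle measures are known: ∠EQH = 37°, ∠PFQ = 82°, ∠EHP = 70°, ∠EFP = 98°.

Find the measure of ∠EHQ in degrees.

1. ∠EFH = 82°  [vertical angles at F]
2. ∠HEQ = 28°  [△EFH]
3. ∠EHQ = 115°  [△EHQ]

∠EHQ = 115°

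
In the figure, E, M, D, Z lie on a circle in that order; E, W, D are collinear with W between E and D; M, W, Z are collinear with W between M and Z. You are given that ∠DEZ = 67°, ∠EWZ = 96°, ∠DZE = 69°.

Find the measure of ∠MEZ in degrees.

1. ∠EDZ = 44°  [△EDZ]
2. ∠EZM = 17°  [△EWZ]
3. ∠EMZ = 44°  [same arc EZ]
4. ∠MEZ = 119°  [△EMZ]

∠MEZ = 119°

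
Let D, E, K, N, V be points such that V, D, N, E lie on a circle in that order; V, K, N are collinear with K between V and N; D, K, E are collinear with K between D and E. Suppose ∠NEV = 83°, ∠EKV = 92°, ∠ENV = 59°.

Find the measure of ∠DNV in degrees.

∠DNV = 50°

1. ∠EVN = 38°  [△VNE]
2. ∠DKN = 92°  [vertical angles at K]
3. ∠EDN = 38°  [same arc NE]
4. ∠DNV = 50°  [△DKN]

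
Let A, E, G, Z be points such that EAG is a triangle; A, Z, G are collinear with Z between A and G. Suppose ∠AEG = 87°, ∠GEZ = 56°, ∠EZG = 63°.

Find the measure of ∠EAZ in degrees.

1. ∠EGZ = 61°  [△EZG]
2. ∠AGE = 61°  [Z on ray GA]
3. ∠EAG = 32°  [△EAG]
4. ∠EAZ = 32°  [Z on ray AG]

∠EAZ = 32°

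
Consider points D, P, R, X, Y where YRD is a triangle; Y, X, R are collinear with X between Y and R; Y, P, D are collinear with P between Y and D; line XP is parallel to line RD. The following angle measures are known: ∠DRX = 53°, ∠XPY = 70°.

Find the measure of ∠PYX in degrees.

∠PYX = 57°

1. ∠DRY = 53°  [X on ray RY]
2. ∠RDY = 70°  [XP∥RD, corresponding at P]
3. ∠DYR = 57°  [△YRD]
4. ∠PYX = 57°  [X on YR, P on YD]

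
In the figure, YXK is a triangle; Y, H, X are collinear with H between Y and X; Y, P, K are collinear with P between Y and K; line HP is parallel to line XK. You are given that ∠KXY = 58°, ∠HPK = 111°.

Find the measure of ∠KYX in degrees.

∠KYX = 53°

1. ∠PHY = 58°  [HP∥XK, corresponding at H]
2. ∠HPY = 69°  [linear pair at P on YK]
3. ∠HYP = 53°  [△YHP]
4. ∠KYX = 53°  [H on YX, P on YK]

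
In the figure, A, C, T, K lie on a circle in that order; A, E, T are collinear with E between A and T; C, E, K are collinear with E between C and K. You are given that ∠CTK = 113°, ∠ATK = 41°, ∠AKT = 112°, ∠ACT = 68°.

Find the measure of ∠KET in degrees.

1. ∠CAK = 67°  [cyclic ACTK, opposite ∠A+∠T]
2. ∠ACK = 41°  [same arc AK]
3. ∠KAT = 27°  [△ATK]
4. ∠AKC = 72°  [△ACK]
5. ∠AEK = 81°  [△AEK]
6. ∠KET = 99°  [linear pair at E on AT]

∠KET = 99°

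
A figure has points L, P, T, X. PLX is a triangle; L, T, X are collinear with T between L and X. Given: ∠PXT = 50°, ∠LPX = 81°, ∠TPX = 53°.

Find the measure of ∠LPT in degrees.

1. ∠PTX = 77°  [△PTX]
2. ∠LXP = 50°  [T on ray XL]
3. ∠PLX = 49°  [△PLX]
4. ∠LTP = 103°  [linear pair at T on LX]
5. ∠PLT = 49°  [T on ray LX]
6. ∠LPT = 28°  [△PLT]

∠LPT = 28°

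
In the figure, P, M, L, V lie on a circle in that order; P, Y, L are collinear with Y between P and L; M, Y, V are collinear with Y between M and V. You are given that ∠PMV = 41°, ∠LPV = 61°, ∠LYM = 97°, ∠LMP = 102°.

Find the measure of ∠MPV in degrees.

1. ∠PYV = 97°  [vertical angles at Y]
2. ∠MVP = 22°  [△PYV]
3. ∠MPV = 117°  [△PMV]

∠MPV = 117°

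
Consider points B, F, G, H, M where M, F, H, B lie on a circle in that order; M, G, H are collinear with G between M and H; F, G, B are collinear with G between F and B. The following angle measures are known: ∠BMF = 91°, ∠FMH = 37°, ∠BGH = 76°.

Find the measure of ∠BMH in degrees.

∠BMH = 54°

1. ∠BHF = 89°  [cyclic MFHB, opposite ∠M+∠H]
2. ∠FBH = 37°  [same arc FH]
3. ∠BFH = 54°  [△FHB]
4. ∠BMH = 54°  [same arc HB]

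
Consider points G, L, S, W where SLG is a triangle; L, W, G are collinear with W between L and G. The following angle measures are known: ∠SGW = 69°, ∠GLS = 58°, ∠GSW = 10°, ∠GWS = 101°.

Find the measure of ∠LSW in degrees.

∠LSW = 43°

1. ∠SLW = 58°  [W on ray LG]
2. ∠LWS = 79°  [linear pair at W on LG]
3. ∠LSW = 43°  [△SLW]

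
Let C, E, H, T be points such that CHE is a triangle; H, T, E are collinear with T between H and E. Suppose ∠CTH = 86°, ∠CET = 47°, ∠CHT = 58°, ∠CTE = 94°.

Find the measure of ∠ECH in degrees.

∠ECH = 75°

1. ∠CEH = 47°  [T on ray EH]
2. ∠CHE = 58°  [T on ray HE]
3. ∠ECH = 75°  [△CHE]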